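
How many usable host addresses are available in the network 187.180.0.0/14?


Host bits = 32 - 14 = 18
Total addresses = 2^18 = 262144
Usable = total - 2 (network and broadcast)
Usable hosts: 262142


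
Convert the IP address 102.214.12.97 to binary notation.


102 = 01100110
214 = 11010110
12 = 00001100
97 = 01100001
Binary: 01100110.11010110.00001100.01100001


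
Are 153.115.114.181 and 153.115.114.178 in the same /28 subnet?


Mask: 255.255.255.240
153.115.114.181 AND mask = 153.115.114.176
153.115.114.178 AND mask = 153.115.114.176
Yes, same subnet (153.115.114.176)


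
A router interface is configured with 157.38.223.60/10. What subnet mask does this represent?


/10 means 10 network bits, 22 host bits
Binary: 11111111110000000000000000000000
Mask: 255.192.0.0


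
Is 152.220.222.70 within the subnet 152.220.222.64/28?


Subnet network: 152.220.222.64
Test IP AND mask: 152.220.222.64
Yes, 152.220.222.70 is in 152.220.222.64/28


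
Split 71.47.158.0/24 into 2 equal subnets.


New prefix = 24 + 1 = 25
Each subnet has 128 addresses
  71.47.158.0/25
  71.47.158.128/25
Subnets: 71.47.158.0/25, 71.47.158.128/25


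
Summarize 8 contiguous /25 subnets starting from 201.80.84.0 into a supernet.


Original prefix: /25
Number of subnets: 8 = 2^3
New prefix = 25 - 3 = 22
Supernet: 201.80.84.0/22


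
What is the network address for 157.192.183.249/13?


IP:   10011101.11000000.10110111.11111001
Mask: 11111111.11111000.00000000.00000000
AND operation:
Net:  10011101.11000000.00000000.00000000
Network: 157.192.0.0/13


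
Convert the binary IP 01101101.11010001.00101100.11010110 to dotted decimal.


01101101 = 109
11010001 = 209
00101100 = 44
11010110 = 214
IP: 109.209.44.214


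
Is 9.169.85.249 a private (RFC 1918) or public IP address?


RFC 1918 private ranges:
  10.0.0.0/8 (10.0.0.0 - 10.255.255.255)
  172.16.0.0/12 (172.16.0.0 - 172.31.255.255)
  192.168.0.0/16 (192.168.0.0 - 192.168.255.255)
Public (not in any RFC 1918 range)


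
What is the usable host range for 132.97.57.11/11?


Network: 132.96.0.0
Broadcast: 132.127.255.255
First usable = network + 1
Last usable = broadcast - 1
Range: 132.96.0.1 to 132.127.255.254


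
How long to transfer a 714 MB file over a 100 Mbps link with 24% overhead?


Effective throughput = 100 * (1 - 24/100) = 76 Mbps
File size in Mb = 714 * 8 = 5712 Mb
Time = 5712 / 76
Time = 75.1579 seconds


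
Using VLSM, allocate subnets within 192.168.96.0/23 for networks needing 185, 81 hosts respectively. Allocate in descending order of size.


185 hosts -> /24 (254 usable): 192.168.96.0/24
81 hosts -> /25 (126 usable): 192.168.97.0/25
Allocation: 192.168.96.0/24 (185 hosts, 254 usable); 192.168.97.0/25 (81 hosts, 126 usable)


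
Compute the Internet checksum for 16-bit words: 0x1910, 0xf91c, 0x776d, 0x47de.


Sum all words (with carry folding):
+ 0x1910 = 0x1910
+ 0xf91c = 0x122d
+ 0x776d = 0x899a
+ 0x47de = 0xd178
One's complement: ~0xd178
Checksum = 0x2e87


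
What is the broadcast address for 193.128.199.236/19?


Network: 193.128.192.0/19
Host bits = 13
Set all host bits to 1:
Broadcast: 193.128.223.255


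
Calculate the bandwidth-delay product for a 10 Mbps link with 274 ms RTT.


BDP = bandwidth * RTT
= 10 Mbps * 274 ms
= 10 * 1e6 * 274 / 1000 bits
= 2740000 bits
= 342500 bytes
= 334.4727 KB
BDP = 2740000 bits (342500 bytes)


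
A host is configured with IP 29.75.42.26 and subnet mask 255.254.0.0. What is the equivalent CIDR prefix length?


Binary: 11111111.11111110.00000000.00000000
Count leading 1s
Prefix: /15


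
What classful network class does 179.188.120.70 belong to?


First octet: 179
Binary: 10110011
10xxxxxx -> Class B (128-191)
Class B, default mask 255.255.0.0 (/16)


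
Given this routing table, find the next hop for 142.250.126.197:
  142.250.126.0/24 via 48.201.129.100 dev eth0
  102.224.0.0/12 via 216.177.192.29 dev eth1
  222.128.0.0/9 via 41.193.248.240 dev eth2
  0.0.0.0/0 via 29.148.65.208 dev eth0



Longest prefix match for 142.250.126.197:
  /24 142.250.126.0: MATCH
  /12 102.224.0.0: no
  /9 222.128.0.0: no
  /0 0.0.0.0: MATCH
Selected: next-hop 48.201.129.100 via eth0 (matched /24)


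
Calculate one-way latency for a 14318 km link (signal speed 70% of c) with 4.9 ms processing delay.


Speed = 0.7 * 3e5 km/s = 210000 km/s
Propagation delay = 14318 / 210000 = 0.0682 s = 68.181 ms
Processing delay = 4.9 ms
Total one-way latency = 73.081 ms


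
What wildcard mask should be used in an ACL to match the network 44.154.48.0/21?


Subnet mask: 255.255.248.0
Wildcard = 255.255.255.255 - subnet mask
255 - 255 = 0
255 - 255 = 0
255 - 248 = 7
255 - 0 = 255
Wildcard: 0.0.7.255


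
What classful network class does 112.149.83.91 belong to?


First octet: 112
Binary: 01110000
0xxxxxxx -> Class A (1-126)
Class A, default mask 255.0.0.0 (/8)


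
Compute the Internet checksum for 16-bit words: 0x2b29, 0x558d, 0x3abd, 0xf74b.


Sum all words (with carry folding):
+ 0x2b29 = 0x2b29
+ 0x558d = 0x80b6
+ 0x3abd = 0xbb73
+ 0xf74b = 0xb2bf
One's complement: ~0xb2bf
Checksum = 0x4d40


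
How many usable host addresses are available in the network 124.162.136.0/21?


Host bits = 32 - 21 = 11
Total addresses = 2^11 = 2048
Usable = total - 2 (network and broadcast)
Usable hosts: 2046


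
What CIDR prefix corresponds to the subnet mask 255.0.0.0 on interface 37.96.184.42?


Binary: 11111111.00000000.00000000.00000000
Count leading 1s
Prefix: /8


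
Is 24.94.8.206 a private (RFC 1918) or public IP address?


RFC 1918 private ranges:
  10.0.0.0/8 (10.0.0.0 - 10.255.255.255)
  172.16.0.0/12 (172.16.0.0 - 172.31.255.255)
  192.168.0.0/16 (192.168.0.0 - 192.168.255.255)
Public (not in any RFC 1918 range)


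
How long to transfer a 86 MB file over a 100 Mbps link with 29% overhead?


Effective throughput = 100 * (1 - 29/100) = 71 Mbps
File size in Mb = 86 * 8 = 688 Mb
Time = 688 / 71
Time = 9.6901 seconds


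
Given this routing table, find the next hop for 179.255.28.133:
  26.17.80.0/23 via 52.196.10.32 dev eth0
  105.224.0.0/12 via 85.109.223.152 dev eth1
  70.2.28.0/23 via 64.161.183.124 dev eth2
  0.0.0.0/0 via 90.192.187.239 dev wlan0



Longest prefix match for 179.255.28.133:
  /23 26.17.80.0: no
  /12 105.224.0.0: no
  /23 70.2.28.0: no
  /0 0.0.0.0: MATCH
Selected: next-hop 90.192.187.239 via wlan0 (matched /0)


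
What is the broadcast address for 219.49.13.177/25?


Network: 219.49.13.128/25
Host bits = 7
Set all host bits to 1:
Broadcast: 219.49.13.255


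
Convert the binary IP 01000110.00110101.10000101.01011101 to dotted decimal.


01000110 = 70
00110101 = 53
10000101 = 133
01011101 = 93
IP: 70.53.133.93


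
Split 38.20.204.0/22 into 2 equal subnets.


New prefix = 22 + 1 = 23
Each subnet has 512 addresses
  38.20.204.0/23
  38.20.206.0/23
Subnets: 38.20.204.0/23, 38.20.206.0/23


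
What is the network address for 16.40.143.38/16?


IP:   00010000.00101000.10001111.00100110
Mask: 11111111.11111111.00000000.00000000
AND operation:
Net:  00010000.00101000.00000000.00000000
Network: 16.40.0.0/16


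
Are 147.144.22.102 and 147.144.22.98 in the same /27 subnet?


Mask: 255.255.255.224
147.144.22.102 AND mask = 147.144.22.96
147.144.22.98 AND mask = 147.144.22.96
Yes, same subnet (147.144.22.96)


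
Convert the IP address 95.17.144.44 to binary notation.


95 = 01011111
17 = 00010001
144 = 10010000
44 = 00101100
Binary: 01011111.00010001.10010000.00101100


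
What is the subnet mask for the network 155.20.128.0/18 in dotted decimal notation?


/18 means 18 network bits, 14 host bits
Binary: 11111111111111111100000000000000
Mask: 255.255.192.0


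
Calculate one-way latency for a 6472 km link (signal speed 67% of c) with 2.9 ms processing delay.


Speed = 0.67 * 3e5 km/s = 201000 km/s
Propagation delay = 6472 / 201000 = 0.0322 s = 32.199 ms
Processing delay = 2.9 ms
Total one-way latency = 35.099 ms


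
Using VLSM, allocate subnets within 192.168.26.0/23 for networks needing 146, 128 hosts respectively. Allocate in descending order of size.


146 hosts -> /24 (254 usable): 192.168.26.0/24
128 hosts -> /24 (254 usable): 192.168.27.0/24
Allocation: 192.168.26.0/24 (146 hosts, 254 usable); 192.168.27.0/24 (128 hosts, 254 usable)


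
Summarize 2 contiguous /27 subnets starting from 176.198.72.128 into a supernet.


Original prefix: /27
Number of subnets: 2 = 2^1
New prefix = 27 - 1 = 26
Supernet: 176.198.72.128/26


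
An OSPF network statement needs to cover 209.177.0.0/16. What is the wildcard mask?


Subnet mask: 255.255.0.0
Wildcard = 255.255.255.255 - subnet mask
255 - 255 = 0
255 - 255 = 0
255 - 0 = 255
255 - 0 = 255
Wildcard: 0.0.255.255


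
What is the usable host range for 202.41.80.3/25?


Network: 202.41.80.0
Broadcast: 202.41.80.127
First usable = network + 1
Last usable = broadcast - 1
Range: 202.41.80.1 to 202.41.80.126


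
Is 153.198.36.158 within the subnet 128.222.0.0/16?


Subnet network: 128.222.0.0
Test IP AND mask: 153.198.0.0
No, 153.198.36.158 is not in 128.222.0.0/16


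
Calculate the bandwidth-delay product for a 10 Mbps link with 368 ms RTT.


BDP = bandwidth * RTT
= 10 Mbps * 368 ms
= 10 * 1e6 * 368 / 1000 bits
= 3680000 bits
= 460000 bytes
= 449.2188 KB
BDP = 3680000 bits (460000 bytes)


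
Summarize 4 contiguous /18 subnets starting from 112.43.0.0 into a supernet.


Original prefix: /18
Number of subnets: 4 = 2^2
New prefix = 18 - 2 = 16
Supernet: 112.43.0.0/16


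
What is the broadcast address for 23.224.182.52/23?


Network: 23.224.182.0/23
Host bits = 9
Set all host bits to 1:
Broadcast: 23.224.183.255


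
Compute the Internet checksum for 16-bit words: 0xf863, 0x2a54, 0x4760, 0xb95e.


Sum all words (with carry folding):
+ 0xf863 = 0xf863
+ 0x2a54 = 0x22b8
+ 0x4760 = 0x6a18
+ 0xb95e = 0x2377
One's complement: ~0x2377
Checksum = 0xdc88


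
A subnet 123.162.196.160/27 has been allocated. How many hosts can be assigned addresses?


Host bits = 32 - 27 = 5
Total addresses = 2^5 = 32
Usable = total - 2 (network and broadcast)
Usable hosts: 30


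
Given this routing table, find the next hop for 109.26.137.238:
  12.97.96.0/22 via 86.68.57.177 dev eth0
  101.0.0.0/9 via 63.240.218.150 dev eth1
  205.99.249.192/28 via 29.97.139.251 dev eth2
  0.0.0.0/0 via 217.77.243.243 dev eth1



Longest prefix match for 109.26.137.238:
  /22 12.97.96.0: no
  /9 101.0.0.0: no
  /28 205.99.249.192: no
  /0 0.0.0.0: MATCH
Selected: next-hop 217.77.243.243 via eth1 (matched /0)


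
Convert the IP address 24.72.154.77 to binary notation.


24 = 00011000
72 = 01001000
154 = 10011010
77 = 01001101
Binary: 00011000.01001000.10011010.01001101


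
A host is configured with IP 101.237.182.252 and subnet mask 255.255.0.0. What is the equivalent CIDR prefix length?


Binary: 11111111.11111111.00000000.00000000
Count leading 1s
Prefix: /16


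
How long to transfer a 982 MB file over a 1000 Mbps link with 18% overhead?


Effective throughput = 1000 * (1 - 18/100) = 820.0 Mbps
File size in Mb = 982 * 8 = 7856 Mb
Time = 7856 / 820.0
Time = 9.5805 seconds


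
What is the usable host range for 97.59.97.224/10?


Network: 97.0.0.0
Broadcast: 97.63.255.255
First usable = network + 1
Last usable = broadcast - 1
Range: 97.0.0.1 to 97.63.255.254


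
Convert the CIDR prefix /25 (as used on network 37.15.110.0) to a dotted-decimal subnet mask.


/25 means 25 network bits, 7 host bits
Binary: 11111111111111111111111110000000
Mask: 255.255.255.128


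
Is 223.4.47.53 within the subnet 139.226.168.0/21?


Subnet network: 139.226.168.0
Test IP AND mask: 223.4.40.0
No, 223.4.47.53 is not in 139.226.168.0/21


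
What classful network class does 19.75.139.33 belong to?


First octet: 19
Binary: 00010011
0xxxxxxx -> Class A (1-126)
Class A, default mask 255.0.0.0 (/8)


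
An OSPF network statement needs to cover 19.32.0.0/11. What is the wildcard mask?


Subnet mask: 255.224.0.0
Wildcard = 255.255.255.255 - subnet mask
255 - 255 = 0
255 - 224 = 31
255 - 0 = 255
255 - 0 = 255
Wildcard: 0.31.255.255


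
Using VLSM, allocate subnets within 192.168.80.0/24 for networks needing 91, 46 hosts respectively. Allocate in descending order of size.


91 hosts -> /25 (126 usable): 192.168.80.0/25
46 hosts -> /26 (62 usable): 192.168.80.128/26
Allocation: 192.168.80.0/25 (91 hosts, 126 usable); 192.168.80.128/26 (46 hosts, 62 usable)


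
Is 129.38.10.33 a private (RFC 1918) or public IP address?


RFC 1918 private ranges:
  10.0.0.0/8 (10.0.0.0 - 10.255.255.255)
  172.16.0.0/12 (172.16.0.0 - 172.31.255.255)
  192.168.0.0/16 (192.168.0.0 - 192.168.255.255)
Public (not in any RFC 1918 range)


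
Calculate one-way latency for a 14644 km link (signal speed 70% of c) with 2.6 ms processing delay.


Speed = 0.7 * 3e5 km/s = 210000 km/s
Propagation delay = 14644 / 210000 = 0.0697 s = 69.7333 ms
Processing delay = 2.6 ms
Total one-way latency = 72.3333 ms


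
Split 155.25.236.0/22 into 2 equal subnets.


New prefix = 22 + 1 = 23
Each subnet has 512 addresses
  155.25.236.0/23
  155.25.238.0/23
Subnets: 155.25.236.0/23, 155.25.238.0/23


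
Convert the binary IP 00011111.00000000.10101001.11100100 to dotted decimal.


00011111 = 31
00000000 = 0
10101001 = 169
11100100 = 228
IP: 31.0.169.228


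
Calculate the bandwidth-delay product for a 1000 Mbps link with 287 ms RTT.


BDP = bandwidth * RTT
= 1000 Mbps * 287 ms
= 1000 * 1e6 * 287 / 1000 bits
= 287000000 bits
= 35875000 bytes
= 35034.1797 KB
BDP = 287000000 bits (35875000 bytes)


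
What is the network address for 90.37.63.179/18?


IP:   01011010.00100101.00111111.10110011
Mask: 11111111.11111111.11000000.00000000
AND operation:
Net:  01011010.00100101.00000000.00000000
Network: 90.37.0.0/18


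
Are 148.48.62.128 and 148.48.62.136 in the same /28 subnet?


Mask: 255.255.255.240
148.48.62.128 AND mask = 148.48.62.128
148.48.62.136 AND mask = 148.48.62.128
Yes, same subnet (148.48.62.128)


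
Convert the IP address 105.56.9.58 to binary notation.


105 = 01101001
56 = 00111000
9 = 00001001
58 = 00111010
Binary: 01101001.00111000.00001001.00111010


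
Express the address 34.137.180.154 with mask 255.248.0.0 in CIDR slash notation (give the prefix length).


Binary: 11111111.11111000.00000000.00000000
Count leading 1s
Prefix: /13


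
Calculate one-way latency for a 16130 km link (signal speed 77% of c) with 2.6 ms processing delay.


Speed = 0.77 * 3e5 km/s = 231000 km/s
Propagation delay = 16130 / 231000 = 0.0698 s = 69.8268 ms
Processing delay = 2.6 ms
Total one-way latency = 72.4268 ms


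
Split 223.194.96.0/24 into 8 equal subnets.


New prefix = 24 + 3 = 27
Each subnet has 32 addresses
  223.194.96.0/27
  223.194.96.32/27
  223.194.96.64/27
  223.194.96.96/27
  223.194.96.128/27
  223.194.96.160/27
  223.194.96.192/27
  223.194.96.224/27
Subnets: 223.194.96.0/27, 223.194.96.32/27, 223.194.96.64/27, 223.194.96.96/27, 223.194.96.128/27, 223.194.96.160/27, 223.194.96.192/27, 223.194.96.224/27


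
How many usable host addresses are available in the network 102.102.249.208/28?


Host bits = 32 - 28 = 4
Total addresses = 2^4 = 16
Usable = total - 2 (network and broadcast)
Usable hosts: 14


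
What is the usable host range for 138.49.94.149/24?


Network: 138.49.94.0
Broadcast: 138.49.94.255
First usable = network + 1
Last usable = broadcast - 1
Range: 138.49.94.1 to 138.49.94.254


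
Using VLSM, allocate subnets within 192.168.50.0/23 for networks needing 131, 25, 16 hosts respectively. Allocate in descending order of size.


131 hosts -> /24 (254 usable): 192.168.50.0/24
25 hosts -> /27 (30 usable): 192.168.51.0/27
16 hosts -> /27 (30 usable): 192.168.51.32/27
Allocation: 192.168.50.0/24 (131 hosts, 254 usable); 192.168.51.0/27 (25 hosts, 30 usable); 192.168.51.32/27 (16 hosts, 30 usable)


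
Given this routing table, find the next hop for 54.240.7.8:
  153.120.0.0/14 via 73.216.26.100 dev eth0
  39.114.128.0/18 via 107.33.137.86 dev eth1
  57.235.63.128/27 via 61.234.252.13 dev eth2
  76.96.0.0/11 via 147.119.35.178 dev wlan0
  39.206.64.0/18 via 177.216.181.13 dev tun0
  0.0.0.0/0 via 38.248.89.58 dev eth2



Longest prefix match for 54.240.7.8:
  /14 153.120.0.0: no
  /18 39.114.128.0: no
  /27 57.235.63.128: no
  /11 76.96.0.0: no
  /18 39.206.64.0: no
  /0 0.0.0.0: MATCH
Selected: next-hop 38.248.89.58 via eth2 (matched /0)


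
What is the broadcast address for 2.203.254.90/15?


Network: 2.202.0.0/15
Host bits = 17
Set all host bits to 1:
Broadcast: 2.203.255.255


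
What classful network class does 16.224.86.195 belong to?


First octet: 16
Binary: 00010000
0xxxxxxx -> Class A (1-126)
Class A, default mask 255.0.0.0 (/8)


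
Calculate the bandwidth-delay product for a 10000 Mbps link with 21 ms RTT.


BDP = bandwidth * RTT
= 10000 Mbps * 21 ms
= 10000 * 1e6 * 21 / 1000 bits
= 210000000 bits
= 26250000 bytes
= 25634.7656 KB
BDP = 210000000 bits (26250000 bytes)


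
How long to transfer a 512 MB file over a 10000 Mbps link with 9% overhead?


Effective throughput = 10000 * (1 - 9/100) = 9100 Mbps
File size in Mb = 512 * 8 = 4096 Mb
Time = 4096 / 9100
Time = 0.4501 seconds


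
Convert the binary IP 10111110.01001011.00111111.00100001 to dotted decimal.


10111110 = 190
01001011 = 75
00111111 = 63
00100001 = 33
IP: 190.75.63.33


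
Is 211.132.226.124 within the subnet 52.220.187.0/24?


Subnet network: 52.220.187.0
Test IP AND mask: 211.132.226.0
No, 211.132.226.124 is not in 52.220.187.0/24


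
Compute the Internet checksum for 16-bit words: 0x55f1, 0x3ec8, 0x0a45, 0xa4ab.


Sum all words (with carry folding):
+ 0x55f1 = 0x55f1
+ 0x3ec8 = 0x94b9
+ 0x0a45 = 0x9efe
+ 0xa4ab = 0x43aa
One's complement: ~0x43aa
Checksum = 0xbc55


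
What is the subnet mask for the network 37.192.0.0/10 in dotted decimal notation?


/10 means 10 network bits, 22 host bits
Binary: 11111111110000000000000000000000
Mask: 255.192.0.0


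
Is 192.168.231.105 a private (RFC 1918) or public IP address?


RFC 1918 private ranges:
  10.0.0.0/8 (10.0.0.0 - 10.255.255.255)
  172.16.0.0/12 (172.16.0.0 - 172.31.255.255)
  192.168.0.0/16 (192.168.0.0 - 192.168.255.255)
Private (in 192.168.0.0/16)


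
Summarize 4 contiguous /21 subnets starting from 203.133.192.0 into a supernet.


Original prefix: /21
Number of subnets: 4 = 2^2
New prefix = 21 - 2 = 19
Supernet: 203.133.192.0/19


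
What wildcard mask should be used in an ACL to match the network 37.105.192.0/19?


Subnet mask: 255.255.224.0
Wildcard = 255.255.255.255 - subnet mask
255 - 255 = 0
255 - 255 = 0
255 - 224 = 31
255 - 0 = 255
Wildcard: 0.0.31.255


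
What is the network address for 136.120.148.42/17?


IP:   10001000.01111000.10010100.00101010
Mask: 11111111.11111111.10000000.00000000
AND operation:
Net:  10001000.01111000.10000000.00000000
Network: 136.120.128.0/17


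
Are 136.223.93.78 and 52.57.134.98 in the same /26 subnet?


Mask: 255.255.255.192
136.223.93.78 AND mask = 136.223.93.64
52.57.134.98 AND mask = 52.57.134.64
No, different subnets (136.223.93.64 vs 52.57.134.64)


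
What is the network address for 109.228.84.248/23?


IP:   01101101.11100100.01010100.11111000
Mask: 11111111.11111111.11111110.00000000
AND operation:
Net:  01101101.11100100.01010100.00000000
Network: 109.228.84.0/23


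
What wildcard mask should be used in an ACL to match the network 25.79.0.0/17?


Subnet mask: 255.255.128.0
Wildcard = 255.255.255.255 - subnet mask
255 - 255 = 0
255 - 255 = 0
255 - 128 = 127
255 - 0 = 255
Wildcard: 0.0.127.255


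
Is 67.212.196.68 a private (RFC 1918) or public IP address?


RFC 1918 private ranges:
  10.0.0.0/8 (10.0.0.0 - 10.255.255.255)
  172.16.0.0/12 (172.16.0.0 - 172.31.255.255)
  192.168.0.0/16 (192.168.0.0 - 192.168.255.255)
Public (not in any RFC 1918 range)


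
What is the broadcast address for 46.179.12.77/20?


Network: 46.179.0.0/20
Host bits = 12
Set all host bits to 1:
Broadcast: 46.179.15.255


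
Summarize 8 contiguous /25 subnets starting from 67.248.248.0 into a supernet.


Original prefix: /25
Number of subnets: 8 = 2^3
New prefix = 25 - 3 = 22
Supernet: 67.248.248.0/22


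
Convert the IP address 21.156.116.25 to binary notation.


21 = 00010101
156 = 10011100
116 = 01110100
25 = 00011001
Binary: 00010101.10011100.01110100.00011001


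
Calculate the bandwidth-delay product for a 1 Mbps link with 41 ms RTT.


BDP = bandwidth * RTT
= 1 Mbps * 41 ms
= 1 * 1e6 * 41 / 1000 bits
= 41000 bits
= 5125 bytes
= 5.0049 KB
BDP = 41000 bits (5125 bytes)


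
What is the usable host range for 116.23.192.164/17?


Network: 116.23.128.0
Broadcast: 116.23.255.255
First usable = network + 1
Last usable = broadcast - 1
Range: 116.23.128.1 to 116.23.255.254


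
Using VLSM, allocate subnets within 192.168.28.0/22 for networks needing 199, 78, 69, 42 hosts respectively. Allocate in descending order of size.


199 hosts -> /24 (254 usable): 192.168.28.0/24
78 hosts -> /25 (126 usable): 192.168.29.0/25
69 hosts -> /25 (126 usable): 192.168.29.128/25
42 hosts -> /26 (62 usable): 192.168.30.0/26
Allocation: 192.168.28.0/24 (199 hosts, 254 usable); 192.168.29.0/25 (78 hosts, 126 usable); 192.168.29.128/25 (69 hosts, 126 usable); 192.168.30.0/26 (42 hosts, 62 usable)


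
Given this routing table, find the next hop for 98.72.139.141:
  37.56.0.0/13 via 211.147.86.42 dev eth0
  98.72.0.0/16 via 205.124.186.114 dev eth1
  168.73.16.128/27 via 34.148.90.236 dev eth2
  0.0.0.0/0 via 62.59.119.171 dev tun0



Longest prefix match for 98.72.139.141:
  /13 37.56.0.0: no
  /16 98.72.0.0: MATCH
  /27 168.73.16.128: no
  /0 0.0.0.0: MATCH
Selected: next-hop 205.124.186.114 via eth1 (matched /16)


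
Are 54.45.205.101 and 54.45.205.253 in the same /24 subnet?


Mask: 255.255.255.0
54.45.205.101 AND mask = 54.45.205.0
54.45.205.253 AND mask = 54.45.205.0
Yes, same subnet (54.45.205.0)


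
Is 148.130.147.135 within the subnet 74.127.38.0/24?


Subnet network: 74.127.38.0
Test IP AND mask: 148.130.147.0
No, 148.130.147.135 is not in 74.127.38.0/24


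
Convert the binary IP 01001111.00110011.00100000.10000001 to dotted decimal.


01001111 = 79
00110011 = 51
00100000 = 32
10000001 = 129
IP: 79.51.32.129


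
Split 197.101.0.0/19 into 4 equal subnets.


New prefix = 19 + 2 = 21
Each subnet has 2048 addresses
  197.101.0.0/21
  197.101.8.0/21
  197.101.16.0/21
  197.101.24.0/21
Subnets: 197.101.0.0/21, 197.101.8.0/21, 197.101.16.0/21, 197.101.24.0/21


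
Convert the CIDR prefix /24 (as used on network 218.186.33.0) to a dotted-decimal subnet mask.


/24 means 24 network bits, 8 host bits
Binary: 11111111111111111111111100000000
Mask: 255.255.255.0


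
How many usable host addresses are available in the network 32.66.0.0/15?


Host bits = 32 - 15 = 17
Total addresses = 2^17 = 131072
Usable = total - 2 (network and broadcast)
Usable hosts: 131070


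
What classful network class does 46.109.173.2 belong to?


First octet: 46
Binary: 00101110
0xxxxxxx -> Class A (1-126)
Class A, default mask 255.0.0.0 (/8)


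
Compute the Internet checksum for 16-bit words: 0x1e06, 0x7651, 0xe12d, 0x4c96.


Sum all words (with carry folding):
+ 0x1e06 = 0x1e06
+ 0x7651 = 0x9457
+ 0xe12d = 0x7585
+ 0x4c96 = 0xc21b
One's complement: ~0xc21b
Checksum = 0x3de4


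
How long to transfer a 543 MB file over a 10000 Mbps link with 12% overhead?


Effective throughput = 10000 * (1 - 12/100) = 8800 Mbps
File size in Mb = 543 * 8 = 4344 Mb
Time = 4344 / 8800
Time = 0.4936 seconds


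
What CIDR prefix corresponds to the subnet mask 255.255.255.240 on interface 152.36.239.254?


Binary: 11111111.11111111.11111111.11110000
Count leading 1s
Prefix: /28


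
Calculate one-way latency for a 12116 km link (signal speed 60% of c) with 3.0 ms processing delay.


Speed = 0.6 * 3e5 km/s = 180000 km/s
Propagation delay = 12116 / 180000 = 0.0673 s = 67.3111 ms
Processing delay = 3.0 ms
Total one-way latency = 70.3111 ms


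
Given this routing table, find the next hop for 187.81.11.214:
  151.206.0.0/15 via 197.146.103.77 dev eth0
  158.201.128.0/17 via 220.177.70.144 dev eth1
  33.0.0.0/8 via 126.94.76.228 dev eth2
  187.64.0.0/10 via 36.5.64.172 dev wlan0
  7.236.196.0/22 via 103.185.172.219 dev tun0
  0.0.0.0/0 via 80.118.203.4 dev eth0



Longest prefix match for 187.81.11.214:
  /15 151.206.0.0: no
  /17 158.201.128.0: no
  /8 33.0.0.0: no
  /10 187.64.0.0: MATCH
  /22 7.236.196.0: no
  /0 0.0.0.0: MATCH
Selected: next-hop 36.5.64.172 via wlan0 (matched /10)


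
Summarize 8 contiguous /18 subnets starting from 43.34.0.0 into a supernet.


Original prefix: /18
Number of subnets: 8 = 2^3
New prefix = 18 - 3 = 15
Supernet: 43.34.0.0/15


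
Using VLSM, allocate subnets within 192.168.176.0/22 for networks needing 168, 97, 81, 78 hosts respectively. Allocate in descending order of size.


168 hosts -> /24 (254 usable): 192.168.176.0/24
97 hosts -> /25 (126 usable): 192.168.177.0/25
81 hosts -> /25 (126 usable): 192.168.177.128/25
78 hosts -> /25 (126 usable): 192.168.178.0/25
Allocation: 192.168.176.0/24 (168 hosts, 254 usable); 192.168.177.0/25 (97 hosts, 126 usable); 192.168.177.128/25 (81 hosts, 126 usable); 192.168.178.0/25 (78 hosts, 126 usable)


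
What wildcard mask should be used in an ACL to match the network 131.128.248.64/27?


Subnet mask: 255.255.255.224
Wildcard = 255.255.255.255 - subnet mask
255 - 255 = 0
255 - 255 = 0
255 - 255 = 0
255 - 224 = 31
Wildcard: 0.0.0.31


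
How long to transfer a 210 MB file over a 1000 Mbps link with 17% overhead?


Effective throughput = 1000 * (1 - 17/100) = 830 Mbps
File size in Mb = 210 * 8 = 1680 Mb
Time = 1680 / 830
Time = 2.0241 seconds


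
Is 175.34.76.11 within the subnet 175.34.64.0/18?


Subnet network: 175.34.64.0
Test IP AND mask: 175.34.64.0
Yes, 175.34.76.11 is in 175.34.64.0/18


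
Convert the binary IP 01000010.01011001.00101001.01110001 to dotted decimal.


01000010 = 66
01011001 = 89
00101001 = 41
01110001 = 113
IP: 66.89.41.113


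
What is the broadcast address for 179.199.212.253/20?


Network: 179.199.208.0/20
Host bits = 12
Set all host bits to 1:
Broadcast: 179.199.223.255


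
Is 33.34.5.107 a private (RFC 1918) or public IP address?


RFC 1918 private ranges:
  10.0.0.0/8 (10.0.0.0 - 10.255.255.255)
  172.16.0.0/12 (172.16.0.0 - 172.31.255.255)
  192.168.0.0/16 (192.168.0.0 - 192.168.255.255)
Public (not in any RFC 1918 range)


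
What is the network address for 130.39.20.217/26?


IP:   10000010.00100111.00010100.11011001
Mask: 11111111.11111111.11111111.11000000
AND operation:
Net:  10000010.00100111.00010100.11000000
Network: 130.39.20.192/26


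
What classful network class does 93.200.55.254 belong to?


First octet: 93
Binary: 01011101
0xxxxxxx -> Class A (1-126)
Class A, default mask 255.0.0.0 (/8)


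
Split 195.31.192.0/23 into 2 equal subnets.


New prefix = 23 + 1 = 24
Each subnet has 256 addresses
  195.31.192.0/24
  195.31.193.0/24
Subnets: 195.31.192.0/24, 195.31.193.0/24


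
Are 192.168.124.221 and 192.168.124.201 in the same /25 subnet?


Mask: 255.255.255.128
192.168.124.221 AND mask = 192.168.124.128
192.168.124.201 AND mask = 192.168.124.128
Yes, same subnet (192.168.124.128)


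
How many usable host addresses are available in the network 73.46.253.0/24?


Host bits = 32 - 24 = 8
Total addresses = 2^8 = 256
Usable = total - 2 (network and broadcast)
Usable hosts: 254


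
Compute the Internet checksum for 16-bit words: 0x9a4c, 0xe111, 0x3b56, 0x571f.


Sum all words (with carry folding):
+ 0x9a4c = 0x9a4c
+ 0xe111 = 0x7b5e
+ 0x3b56 = 0xb6b4
+ 0x571f = 0x0dd4
One's complement: ~0x0dd4
Checksum = 0xf22b


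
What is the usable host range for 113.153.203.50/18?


Network: 113.153.192.0
Broadcast: 113.153.255.255
First usable = network + 1
Last usable = broadcast - 1
Range: 113.153.192.1 to 113.153.255.254


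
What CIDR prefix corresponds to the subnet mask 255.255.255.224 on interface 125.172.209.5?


Binary: 11111111.11111111.11111111.11100000
Count leading 1s
Prefix: /27


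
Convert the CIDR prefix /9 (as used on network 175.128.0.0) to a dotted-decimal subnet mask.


/9 means 9 network bits, 23 host bits
Binary: 11111111100000000000000000000000
Mask: 255.128.0.0


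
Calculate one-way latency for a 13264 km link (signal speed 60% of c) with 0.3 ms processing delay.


Speed = 0.6 * 3e5 km/s = 180000 km/s
Propagation delay = 13264 / 180000 = 0.0737 s = 73.6889 ms
Processing delay = 0.3 ms
Total one-way latency = 73.9889 ms


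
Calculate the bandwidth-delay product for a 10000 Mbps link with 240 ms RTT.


BDP = bandwidth * RTT
= 10000 Mbps * 240 ms
= 10000 * 1e6 * 240 / 1000 bits
= 2400000000 bits
= 300000000 bytes
= 292968.75 KB
BDP = 2400000000 bits (300000000 bytes)


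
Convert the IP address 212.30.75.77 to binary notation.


212 = 11010100
30 = 00011110
75 = 01001011
77 = 01001101
Binary: 11010100.00011110.01001011.01001101


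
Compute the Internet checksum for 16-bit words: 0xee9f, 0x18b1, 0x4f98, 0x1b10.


Sum all words (with carry folding):
+ 0xee9f = 0xee9f
+ 0x18b1 = 0x0751
+ 0x4f98 = 0x56e9
+ 0x1b10 = 0x71f9
One's complement: ~0x71f9
Checksum = 0x8e06


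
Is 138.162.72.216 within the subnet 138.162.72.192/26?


Subnet network: 138.162.72.192
Test IP AND mask: 138.162.72.192
Yes, 138.162.72.216 is in 138.162.72.192/26


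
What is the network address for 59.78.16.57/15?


IP:   00111011.01001110.00010000.00111001
Mask: 11111111.11111110.00000000.00000000
AND operation:
Net:  00111011.01001110.00000000.00000000
Network: 59.78.0.0/15


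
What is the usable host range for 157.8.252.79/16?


Network: 157.8.0.0
Broadcast: 157.8.255.255
First usable = network + 1
Last usable = broadcast - 1
Range: 157.8.0.1 to 157.8.255.254


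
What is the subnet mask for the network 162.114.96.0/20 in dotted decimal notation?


/20 means 20 network bits, 12 host bits
Binary: 11111111111111111111000000000000
Mask: 255.255.240.0


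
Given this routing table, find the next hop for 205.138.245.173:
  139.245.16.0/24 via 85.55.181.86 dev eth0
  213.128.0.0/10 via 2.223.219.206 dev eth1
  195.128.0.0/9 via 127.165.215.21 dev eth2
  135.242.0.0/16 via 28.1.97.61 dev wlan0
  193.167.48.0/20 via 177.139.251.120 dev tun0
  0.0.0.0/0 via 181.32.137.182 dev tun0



Longest prefix match for 205.138.245.173:
  /24 139.245.16.0: no
  /10 213.128.0.0: no
  /9 195.128.0.0: no
  /16 135.242.0.0: no
  /20 193.167.48.0: no
  /0 0.0.0.0: MATCH
Selected: next-hop 181.32.137.182 via tun0 (matched /0)


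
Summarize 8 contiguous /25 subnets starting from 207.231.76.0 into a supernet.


Original prefix: /25
Number of subnets: 8 = 2^3
New prefix = 25 - 3 = 22
Supernet: 207.231.76.0/22


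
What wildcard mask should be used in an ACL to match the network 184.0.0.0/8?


Subnet mask: 255.0.0.0
Wildcard = 255.255.255.255 - subnet mask
255 - 255 = 0
255 - 0 = 255
255 - 0 = 255
255 - 0 = 255
Wildcard: 0.255.255.255


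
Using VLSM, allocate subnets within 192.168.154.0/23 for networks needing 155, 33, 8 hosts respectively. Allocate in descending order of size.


155 hosts -> /24 (254 usable): 192.168.154.0/24
33 hosts -> /26 (62 usable): 192.168.155.0/26
8 hosts -> /28 (14 usable): 192.168.155.64/28
Allocation: 192.168.154.0/24 (155 hosts, 254 usable); 192.168.155.0/26 (33 hosts, 62 usable); 192.168.155.64/28 (8 hosts, 14 usable)


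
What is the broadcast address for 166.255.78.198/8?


Network: 166.0.0.0/8
Host bits = 24
Set all host bits to 1:
Broadcast: 166.255.255.255


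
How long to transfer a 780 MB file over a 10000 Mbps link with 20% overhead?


Effective throughput = 10000 * (1 - 20/100) = 8000 Mbps
File size in Mb = 780 * 8 = 6240 Mb
Time = 6240 / 8000
Time = 0.78 seconds


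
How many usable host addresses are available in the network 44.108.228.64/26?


Host bits = 32 - 26 = 6
Total addresses = 2^6 = 64
Usable = total - 2 (network and broadcast)
Usable hosts: 62


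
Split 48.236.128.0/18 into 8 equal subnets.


New prefix = 18 + 3 = 21
Each subnet has 2048 addresses
  48.236.128.0/21
  48.236.136.0/21
  48.236.144.0/21
  48.236.152.0/21
  48.236.160.0/21
  48.236.168.0/21
  48.236.176.0/21
  48.236.184.0/21
Subnets: 48.236.128.0/21, 48.236.136.0/21, 48.236.144.0/21, 48.236.152.0/21, 48.236.160.0/21, 48.236.168.0/21, 48.236.176.0/21, 48.236.184.0/21


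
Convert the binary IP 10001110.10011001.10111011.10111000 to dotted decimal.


10001110 = 142
10011001 = 153
10111011 = 187
10111000 = 184
IP: 142.153.187.184


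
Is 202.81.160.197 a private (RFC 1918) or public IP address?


RFC 1918 private ranges:
  10.0.0.0/8 (10.0.0.0 - 10.255.255.255)
  172.16.0.0/12 (172.16.0.0 - 172.31.255.255)
  192.168.0.0/16 (192.168.0.0 - 192.168.255.255)
Public (not in any RFC 1918 range)


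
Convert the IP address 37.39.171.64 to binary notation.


37 = 00100101
39 = 00100111
171 = 10101011
64 = 01000000
Binary: 00100101.00100111.10101011.01000000


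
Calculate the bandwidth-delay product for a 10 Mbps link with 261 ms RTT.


BDP = bandwidth * RTT
= 10 Mbps * 261 ms
= 10 * 1e6 * 261 / 1000 bits
= 2610000 bits
= 326250 bytes
= 318.6035 KB
BDP = 2610000 bits (326250 bytes)


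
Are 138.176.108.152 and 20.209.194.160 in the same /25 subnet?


Mask: 255.255.255.128
138.176.108.152 AND mask = 138.176.108.128
20.209.194.160 AND mask = 20.209.194.128
No, different subnets (138.176.108.128 vs 20.209.194.128)


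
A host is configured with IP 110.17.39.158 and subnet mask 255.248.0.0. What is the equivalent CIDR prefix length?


Binary: 11111111.11111000.00000000.00000000
Count leading 1s
Prefix: /13


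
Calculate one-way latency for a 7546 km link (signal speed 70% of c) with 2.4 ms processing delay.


Speed = 0.7 * 3e5 km/s = 210000 km/s
Propagation delay = 7546 / 210000 = 0.0359 s = 35.9333 ms
Processing delay = 2.4 ms
Total one-way latency = 38.3333 ms


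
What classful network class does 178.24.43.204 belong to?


First octet: 178
Binary: 10110010
10xxxxxx -> Class B (128-191)
Class B, default mask 255.255.0.0 (/16)


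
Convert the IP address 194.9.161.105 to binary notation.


194 = 11000010
9 = 00001001
161 = 10100001
105 = 01101001
Binary: 11000010.00001001.10100001.01101001


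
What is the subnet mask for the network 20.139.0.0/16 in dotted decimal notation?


/16 means 16 network bits, 16 host bits
Binary: 11111111111111110000000000000000
Mask: 255.255.0.0


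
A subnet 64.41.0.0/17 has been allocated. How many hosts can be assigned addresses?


Host bits = 32 - 17 = 15
Total addresses = 2^15 = 32768
Usable = total - 2 (network and broadcast)
Usable hosts: 32766


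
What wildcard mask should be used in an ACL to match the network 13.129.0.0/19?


Subnet mask: 255.255.224.0
Wildcard = 255.255.255.255 - subnet mask
255 - 255 = 0
255 - 255 = 0
255 - 224 = 31
255 - 0 = 255
Wildcard: 0.0.31.255


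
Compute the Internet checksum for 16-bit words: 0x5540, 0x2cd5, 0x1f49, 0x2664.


Sum all words (with carry folding):
+ 0x5540 = 0x5540
+ 0x2cd5 = 0x8215
+ 0x1f49 = 0xa15e
+ 0x2664 = 0xc7c2
One's complement: ~0xc7c2
Checksum = 0x383d


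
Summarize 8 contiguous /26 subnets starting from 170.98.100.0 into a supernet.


Original prefix: /26
Number of subnets: 8 = 2^3
New prefix = 26 - 3 = 23
Supernet: 170.98.100.0/23


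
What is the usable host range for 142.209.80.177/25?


Network: 142.209.80.128
Broadcast: 142.209.80.255
First usable = network + 1
Last usable = broadcast - 1
Range: 142.209.80.129 to 142.209.80.254


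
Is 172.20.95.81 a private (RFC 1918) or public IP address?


RFC 1918 private ranges:
  10.0.0.0/8 (10.0.0.0 - 10.255.255.255)
  172.16.0.0/12 (172.16.0.0 - 172.31.255.255)
  192.168.0.0/16 (192.168.0.0 - 192.168.255.255)
Private (in 172.16.0.0/12)


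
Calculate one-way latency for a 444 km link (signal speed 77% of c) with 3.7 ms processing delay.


Speed = 0.77 * 3e5 km/s = 231000 km/s
Propagation delay = 444 / 231000 = 0.0019 s = 1.9221 ms
Processing delay = 3.7 ms
Total one-way latency = 5.6221 ms


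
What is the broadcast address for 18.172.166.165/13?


Network: 18.168.0.0/13
Host bits = 19
Set all host bits to 1:
Broadcast: 18.175.255.255


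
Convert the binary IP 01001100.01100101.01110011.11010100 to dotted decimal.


01001100 = 76
01100101 = 101
01110011 = 115
11010100 = 212
IP: 76.101.115.212


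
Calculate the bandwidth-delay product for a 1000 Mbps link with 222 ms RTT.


BDP = bandwidth * RTT
= 1000 Mbps * 222 ms
= 1000 * 1e6 * 222 / 1000 bits
= 222000000 bits
= 27750000 bytes
= 27099.6094 KB
BDP = 222000000 bits (27750000 bytes)


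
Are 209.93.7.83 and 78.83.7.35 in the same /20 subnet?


Mask: 255.255.240.0
209.93.7.83 AND mask = 209.93.0.0
78.83.7.35 AND mask = 78.83.0.0
No, different subnets (209.93.0.0 vs 78.83.0.0)


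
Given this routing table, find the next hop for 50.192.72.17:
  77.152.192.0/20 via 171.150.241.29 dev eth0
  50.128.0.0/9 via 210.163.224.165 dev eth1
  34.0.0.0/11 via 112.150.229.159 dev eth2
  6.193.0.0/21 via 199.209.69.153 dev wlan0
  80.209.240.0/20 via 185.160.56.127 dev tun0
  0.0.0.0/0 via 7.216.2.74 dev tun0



Longest prefix match for 50.192.72.17:
  /20 77.152.192.0: no
  /9 50.128.0.0: MATCH
  /11 34.0.0.0: no
  /21 6.193.0.0: no
  /20 80.209.240.0: no
  /0 0.0.0.0: MATCH
Selected: next-hop 210.163.224.165 via eth1 (matched /9)


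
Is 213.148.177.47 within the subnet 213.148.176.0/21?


Subnet network: 213.148.176.0
Test IP AND mask: 213.148.176.0
Yes, 213.148.177.47 is in 213.148.176.0/21


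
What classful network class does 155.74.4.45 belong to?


First octet: 155
Binary: 10011011
10xxxxxx -> Class B (128-191)
Class B, default mask 255.255.0.0 (/16)


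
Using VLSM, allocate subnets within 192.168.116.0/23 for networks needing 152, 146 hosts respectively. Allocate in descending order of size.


152 hosts -> /24 (254 usable): 192.168.116.0/24
146 hosts -> /24 (254 usable): 192.168.117.0/24
Allocation: 192.168.116.0/24 (152 hosts, 254 usable); 192.168.117.0/24 (146 hosts, 254 usable)


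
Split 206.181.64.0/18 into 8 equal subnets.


New prefix = 18 + 3 = 21
Each subnet has 2048 addresses
  206.181.64.0/21
  206.181.72.0/21
  206.181.80.0/21
  206.181.88.0/21
  206.181.96.0/21
  206.181.104.0/21
  206.181.112.0/21
  206.181.120.0/21
Subnets: 206.181.64.0/21, 206.181.72.0/21, 206.181.80.0/21, 206.181.88.0/21, 206.181.96.0/21, 206.181.104.0/21, 206.181.112.0/21, 206.181.120.0/21


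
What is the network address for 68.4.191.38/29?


IP:   01000100.00000100.10111111.00100110
Mask: 11111111.11111111.11111111.11111000
AND operation:
Net:  01000100.00000100.10111111.00100000
Network: 68.4.191.32/29


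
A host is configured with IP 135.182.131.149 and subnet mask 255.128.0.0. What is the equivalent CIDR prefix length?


Binary: 11111111.10000000.00000000.00000000
Count leading 1s
Prefix: /9


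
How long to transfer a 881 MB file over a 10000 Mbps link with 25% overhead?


Effective throughput = 10000 * (1 - 25/100) = 7500 Mbps
File size in Mb = 881 * 8 = 7048 Mb
Time = 7048 / 7500
Time = 0.9397 seconds


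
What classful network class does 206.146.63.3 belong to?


First octet: 206
Binary: 11001110
110xxxxx -> Class C (192-223)
Class C, default mask 255.255.255.0 (/24)


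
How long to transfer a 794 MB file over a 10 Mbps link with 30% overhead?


Effective throughput = 10 * (1 - 30/100) = 7 Mbps
File size in Mb = 794 * 8 = 6352 Mb
Time = 6352 / 7
Time = 907.4286 seconds
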